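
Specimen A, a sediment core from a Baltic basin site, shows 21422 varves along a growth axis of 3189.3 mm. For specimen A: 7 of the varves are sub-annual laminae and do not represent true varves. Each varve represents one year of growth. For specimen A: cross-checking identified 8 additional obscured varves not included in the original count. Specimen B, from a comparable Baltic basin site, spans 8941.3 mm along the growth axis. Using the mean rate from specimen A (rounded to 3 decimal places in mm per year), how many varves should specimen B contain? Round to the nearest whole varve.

Specimen A: after corrections the count is 21422 − 7 + 8 = 21423 varves.
A: 3189.3 mm over 21423 years gives 3189.3 / 21423 ≈ 0.149 mm/yr.
B spans 8941.3 / 0.149 = 60008.72 years ≈ 60009 varves.

60009 varves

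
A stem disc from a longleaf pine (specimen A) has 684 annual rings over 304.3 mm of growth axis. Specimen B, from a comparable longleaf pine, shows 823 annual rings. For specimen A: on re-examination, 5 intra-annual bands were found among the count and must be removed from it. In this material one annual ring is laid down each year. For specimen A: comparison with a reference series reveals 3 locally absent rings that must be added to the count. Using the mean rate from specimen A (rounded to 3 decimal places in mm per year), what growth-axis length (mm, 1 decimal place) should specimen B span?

367.1 mm

Specimen A: adjusted count: 684 − 5 + 3 = 682 annual rings.
A: Extension rate ≈ 304.3 / 682 = 0.446 mm/year.
B's length ≈ 0.446 × 823 = 367.1 mm.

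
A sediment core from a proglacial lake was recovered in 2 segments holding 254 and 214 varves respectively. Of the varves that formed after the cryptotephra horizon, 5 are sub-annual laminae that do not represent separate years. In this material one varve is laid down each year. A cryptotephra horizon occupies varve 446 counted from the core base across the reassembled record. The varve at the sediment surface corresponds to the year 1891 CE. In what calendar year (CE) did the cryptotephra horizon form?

Total varves = 254 + 214 = 468.
Between varve 446 and the sediment surface there are 468 − 446 = 22 varves.
Removing the 5 false varves leaves 22 − 5 = 17 true varves beyond the cryptotephra horizon.
The varve at the sediment surface is 1891 CE, so the cryptotephra horizon dates to 1891 − 17 = 1874 CE.

1874 CE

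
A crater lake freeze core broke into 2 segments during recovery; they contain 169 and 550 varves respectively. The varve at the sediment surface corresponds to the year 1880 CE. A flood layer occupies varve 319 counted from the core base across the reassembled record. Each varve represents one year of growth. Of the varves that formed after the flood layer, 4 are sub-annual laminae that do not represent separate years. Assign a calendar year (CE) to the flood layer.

1484 CE

Total varves = 169 + 550 = 719.
Between varve 319 and the sediment surface there are 719 − 319 = 400 varves.
400 − 4 false = 396 true varves after the flood layer.
1880 − 396 = 1484 CE.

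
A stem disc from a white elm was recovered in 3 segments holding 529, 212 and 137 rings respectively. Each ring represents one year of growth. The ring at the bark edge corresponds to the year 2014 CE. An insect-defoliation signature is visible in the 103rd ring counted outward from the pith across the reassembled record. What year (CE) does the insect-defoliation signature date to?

1239 CE

Total rings = 529 + 212 + 137 = 878.
The insect-defoliation signature sits at ring 103 from the pith, so 878 − 103 = 775 rings formed after it.
Counting back 775 years from 2014 CE places the insect-defoliation signature in 2014 − 775 = 1239 CE.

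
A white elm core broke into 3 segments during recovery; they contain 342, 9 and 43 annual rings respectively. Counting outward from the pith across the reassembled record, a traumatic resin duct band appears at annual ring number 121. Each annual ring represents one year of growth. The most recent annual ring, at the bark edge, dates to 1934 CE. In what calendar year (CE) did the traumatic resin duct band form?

Total annual rings = 342 + 9 + 43 = 394.
Between annual ring 121 and the bark edge there are 394 − 121 = 273 annual rings.
The annual ring at the bark edge is 1934 CE, so the traumatic resin duct band dates to 1934 − 273 = 1661 CE.

1661 CE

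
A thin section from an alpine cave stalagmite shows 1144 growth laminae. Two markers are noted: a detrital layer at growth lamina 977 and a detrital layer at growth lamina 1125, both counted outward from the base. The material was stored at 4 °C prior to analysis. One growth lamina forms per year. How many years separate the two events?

148 years

Separation: 1125 − 977 = 148 growth laminae.
At one growth lamina per year, 148 years elapsed between them.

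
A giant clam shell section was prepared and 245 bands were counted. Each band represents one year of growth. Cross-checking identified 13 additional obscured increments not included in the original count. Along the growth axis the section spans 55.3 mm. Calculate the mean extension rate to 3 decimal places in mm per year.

0.214 mm per year

True band count = 245 + 13 = 258.
Extension rate ≈ 55.3 / 258 = 0.214 mm per year.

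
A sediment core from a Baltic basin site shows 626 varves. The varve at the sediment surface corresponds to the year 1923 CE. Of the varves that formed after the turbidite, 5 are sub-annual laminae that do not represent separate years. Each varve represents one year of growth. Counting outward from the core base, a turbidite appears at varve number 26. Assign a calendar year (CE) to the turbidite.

The turbidite sits at varve 26 from the core base, so 626 − 26 = 600 varves formed after it.
600 − 5 false = 595 true varves after the turbidite.
Counting back 595 years from 1923 CE places the turbidite in 1923 − 595 = 1328 CE.

1328 CE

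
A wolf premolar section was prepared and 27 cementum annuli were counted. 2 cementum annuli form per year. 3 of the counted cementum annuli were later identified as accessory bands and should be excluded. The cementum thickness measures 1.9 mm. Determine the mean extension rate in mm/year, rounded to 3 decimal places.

True cementum annulus count = 27 − 3 = 24.
With 2 cementum annuli per year, 24 / 2 = 12 years.
Mean rate = 1.9 mm / 12 years ≈ 0.158 mm/year.

0.158 mm/year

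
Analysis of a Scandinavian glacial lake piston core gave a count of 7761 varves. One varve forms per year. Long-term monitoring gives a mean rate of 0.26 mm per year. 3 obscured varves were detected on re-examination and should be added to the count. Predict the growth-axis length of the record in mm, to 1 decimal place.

2018.6 mm

Correcting the raw count gives 7761 + 3 = 7764 true varves.
Predicted length = 0.26 mm/year × 7764 years = 2018.6 mm.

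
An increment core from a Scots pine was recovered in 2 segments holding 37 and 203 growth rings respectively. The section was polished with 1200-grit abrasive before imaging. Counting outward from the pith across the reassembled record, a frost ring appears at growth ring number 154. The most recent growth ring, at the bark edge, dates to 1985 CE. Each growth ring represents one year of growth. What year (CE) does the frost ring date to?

Total growth rings = 37 + 203 = 240.
Between growth ring 154 and the bark edge there are 240 − 154 = 86 growth rings.
The growth ring at the bark edge is 1985 CE, so the frost ring dates to 1985 − 86 = 1899 CE.

1899 CE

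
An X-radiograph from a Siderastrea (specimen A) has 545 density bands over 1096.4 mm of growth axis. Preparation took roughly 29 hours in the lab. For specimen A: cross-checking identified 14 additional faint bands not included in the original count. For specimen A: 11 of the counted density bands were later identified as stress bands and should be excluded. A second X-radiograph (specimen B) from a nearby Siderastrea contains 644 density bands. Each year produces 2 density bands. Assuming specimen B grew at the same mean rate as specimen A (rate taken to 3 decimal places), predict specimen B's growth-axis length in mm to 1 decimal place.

Specimen A: true density band count = 545 − 11 + 14 = 548.
Specimen A: 548 density bands at 2 per year is 548 / 2 = 274 years.
A: 1096.4 mm over 274 years gives 1096.4 / 274 ≈ 4.001 mm per year.
Specimen B: with 2 density bands per year, 644 / 2 = 322 years. For B, 4.001 mm/year × 322 years = 1288.3 mm.

1288.3 mm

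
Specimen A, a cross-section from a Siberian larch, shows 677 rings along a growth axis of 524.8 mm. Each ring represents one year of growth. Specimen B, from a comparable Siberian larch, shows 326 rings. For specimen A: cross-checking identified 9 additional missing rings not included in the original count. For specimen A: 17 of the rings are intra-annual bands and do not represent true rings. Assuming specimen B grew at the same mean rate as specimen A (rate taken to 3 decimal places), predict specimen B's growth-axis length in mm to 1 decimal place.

Specimen A: true ring count = 677 − 17 + 9 = 669.
A: Mean rate = 524.8 mm / 669 years ≈ 0.784 mm/yr.
B's length ≈ 0.784 × 326 = 255.6 mm.

255.6 mm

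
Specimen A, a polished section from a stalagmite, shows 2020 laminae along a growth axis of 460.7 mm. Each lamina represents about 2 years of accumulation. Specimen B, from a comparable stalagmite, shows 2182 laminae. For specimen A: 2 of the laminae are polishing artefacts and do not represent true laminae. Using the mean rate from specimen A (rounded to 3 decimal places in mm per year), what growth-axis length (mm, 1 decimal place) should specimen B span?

Specimen A: adjusted count: 2020 − 2 = 2018 laminae.
Specimen A: multiplying by 2 years per lamina: 2018 × 2 = 4036 years.
A: 460.7 mm over 4036 years gives 460.7 / 4036 ≈ 0.114 mm per year.
Specimen B: multiplying by 2 years per lamina: 2182 × 2 = 4364 years. B's length ≈ 0.114 × 4364 = 497.5 mm.

497.5 mm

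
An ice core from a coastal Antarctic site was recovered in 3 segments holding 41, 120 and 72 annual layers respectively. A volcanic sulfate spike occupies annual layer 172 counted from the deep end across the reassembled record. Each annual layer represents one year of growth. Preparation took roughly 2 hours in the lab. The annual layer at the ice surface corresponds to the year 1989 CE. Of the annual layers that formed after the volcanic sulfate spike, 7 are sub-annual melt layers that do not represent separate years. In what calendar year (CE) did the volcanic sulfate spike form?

1935 CE

Total annual layers = 41 + 120 + 72 = 233.
The volcanic sulfate spike sits at annual layer 172 from the deep end, so 233 − 172 = 61 annual layers formed after it.
61 − 7 false = 54 true annual layers after the volcanic sulfate spike.
Counting back 54 years from 1989 CE places the volcanic sulfate spike in 1989 − 54 = 1935 CE.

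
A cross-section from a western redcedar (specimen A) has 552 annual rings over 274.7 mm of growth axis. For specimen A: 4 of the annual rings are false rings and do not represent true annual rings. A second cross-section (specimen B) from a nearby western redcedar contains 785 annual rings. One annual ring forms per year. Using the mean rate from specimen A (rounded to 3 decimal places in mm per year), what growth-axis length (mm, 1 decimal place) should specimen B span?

393.3 mm

Specimen A: correcting the raw count gives 552 − 4 = 548 true annual rings.
A: Mean rate = 274.7 mm / 548 years ≈ 0.501 mm/yr.
For B, 0.501 mm/year × 785 years = 393.3 mm.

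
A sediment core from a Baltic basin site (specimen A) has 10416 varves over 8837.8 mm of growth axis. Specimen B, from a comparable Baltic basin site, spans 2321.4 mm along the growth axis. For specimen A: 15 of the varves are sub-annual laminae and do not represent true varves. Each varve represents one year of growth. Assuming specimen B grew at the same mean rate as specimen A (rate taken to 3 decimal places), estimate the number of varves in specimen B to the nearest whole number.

Specimen A: after corrections the count is 10416 − 15 = 10401 varves.
A: Extension rate ≈ 8837.8 / 10401 = 0.850 mm/year.
For B, 2321.4 / 0.850 = 2731.06 years ≈ 2731 varves.

2731 varves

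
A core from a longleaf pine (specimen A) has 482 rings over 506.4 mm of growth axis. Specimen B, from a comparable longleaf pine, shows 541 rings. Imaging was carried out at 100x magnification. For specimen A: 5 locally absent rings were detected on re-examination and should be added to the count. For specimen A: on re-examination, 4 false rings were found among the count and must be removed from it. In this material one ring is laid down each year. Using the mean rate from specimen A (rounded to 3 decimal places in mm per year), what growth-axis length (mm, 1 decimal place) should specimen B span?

Specimen A: adjusted count: 482 − 4 + 5 = 483 rings.
A: Extension rate ≈ 506.4 / 483 = 1.048 mm/yr.
B's length ≈ 1.048 × 541 = 567.0 mm.

567.0 mm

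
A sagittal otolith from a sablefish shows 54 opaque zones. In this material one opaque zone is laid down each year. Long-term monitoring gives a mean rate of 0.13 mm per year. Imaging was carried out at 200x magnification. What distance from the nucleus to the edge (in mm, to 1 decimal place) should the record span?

7.0 mm

54 years of growth are recorded.
Length ≈ 0.13 × 54 = 7.0 mm.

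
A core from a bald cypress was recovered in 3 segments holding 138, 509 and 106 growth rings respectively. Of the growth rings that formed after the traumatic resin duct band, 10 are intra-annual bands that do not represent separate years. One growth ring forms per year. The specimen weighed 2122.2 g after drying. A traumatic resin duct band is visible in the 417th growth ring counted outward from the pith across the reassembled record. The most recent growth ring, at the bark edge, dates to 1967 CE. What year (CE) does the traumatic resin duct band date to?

1641 CE

Total growth rings = 138 + 509 + 106 = 753.
753 − 417 = 336 growth rings lie beyond the traumatic resin duct band toward the bark edge.
Excluding 10 false growth rings: 336 − 10 = 326.
1967 − 326 = 1641 CE.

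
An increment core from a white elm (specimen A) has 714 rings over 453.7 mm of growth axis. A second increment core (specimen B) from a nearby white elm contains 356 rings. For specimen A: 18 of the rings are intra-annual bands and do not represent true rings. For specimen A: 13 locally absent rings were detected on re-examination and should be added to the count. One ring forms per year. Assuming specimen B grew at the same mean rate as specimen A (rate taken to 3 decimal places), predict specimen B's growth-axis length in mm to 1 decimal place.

Specimen A: true ring count = 714 − 18 + 13 = 709.
A: Extension rate ≈ 453.7 / 709 = 0.640 mm/year.
B's length ≈ 0.640 × 356 = 227.8 mm.

227.8 mm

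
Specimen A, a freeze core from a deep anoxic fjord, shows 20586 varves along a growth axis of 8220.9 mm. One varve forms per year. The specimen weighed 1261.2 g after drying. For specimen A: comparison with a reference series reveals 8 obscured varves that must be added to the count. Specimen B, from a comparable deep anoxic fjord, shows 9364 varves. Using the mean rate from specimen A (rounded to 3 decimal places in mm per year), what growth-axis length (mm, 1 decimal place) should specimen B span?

3736.2 mm

Specimen A: after corrections the count is 20586 + 8 = 20594 varves.
A: Mean rate = 8220.9 mm / 20594 years ≈ 0.399 mm/yr.
B's length ≈ 0.399 × 9364 = 3736.2 mm.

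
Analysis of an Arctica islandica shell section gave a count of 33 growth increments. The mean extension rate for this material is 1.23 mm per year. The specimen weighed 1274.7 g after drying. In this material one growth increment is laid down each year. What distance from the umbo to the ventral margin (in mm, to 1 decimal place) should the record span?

40.6 mm

33 years of growth are recorded.
Predicted length = 1.23 mm/year × 33 years = 40.6 mm.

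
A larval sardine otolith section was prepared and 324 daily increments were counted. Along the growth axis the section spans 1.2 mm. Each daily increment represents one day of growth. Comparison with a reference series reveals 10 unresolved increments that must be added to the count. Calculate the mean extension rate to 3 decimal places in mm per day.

0.004 mm per day

After corrections the count is 324 + 10 = 334 daily increments.
1.2 mm over 334 days gives 1.2 / 334 ≈ 0.004 mm per day.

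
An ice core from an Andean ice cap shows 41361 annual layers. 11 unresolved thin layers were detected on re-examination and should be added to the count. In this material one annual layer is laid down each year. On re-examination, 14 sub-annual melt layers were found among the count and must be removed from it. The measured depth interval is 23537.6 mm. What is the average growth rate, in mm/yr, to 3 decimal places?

Adjusted count: 41361 − 14 + 11 = 41358 annual layers.
Extension rate ≈ 23537.6 / 41358 = 0.569 mm/yr.

0.569 mm/yr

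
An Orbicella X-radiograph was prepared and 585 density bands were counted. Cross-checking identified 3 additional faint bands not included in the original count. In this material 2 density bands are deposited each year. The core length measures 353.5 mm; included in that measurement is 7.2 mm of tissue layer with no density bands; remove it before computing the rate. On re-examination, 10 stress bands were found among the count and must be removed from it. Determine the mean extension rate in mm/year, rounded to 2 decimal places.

1.20 mm/year

Adjusted count: 585 − 10 + 3 = 578 density bands.
Dividing by 2 density bands per year: 578 / 2 = 289 years.
The growth record spans 353.5 − 7.2 = 346.3 mm.
Mean rate = 346.3 mm / 289 years ≈ 1.20 mm/year.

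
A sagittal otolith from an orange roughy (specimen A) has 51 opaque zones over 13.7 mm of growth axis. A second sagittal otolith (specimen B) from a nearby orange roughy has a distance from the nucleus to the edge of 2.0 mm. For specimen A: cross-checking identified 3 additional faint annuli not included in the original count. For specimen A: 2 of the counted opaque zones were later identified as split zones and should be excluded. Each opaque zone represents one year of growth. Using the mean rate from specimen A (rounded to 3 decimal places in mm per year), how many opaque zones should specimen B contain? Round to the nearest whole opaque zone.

8 opaque zones

Specimen A: true opaque zone count = 51 − 2 + 3 = 52.
A: Mean rate = 13.7 mm / 52 years ≈ 0.263 mm/year.
Specimen B: 2.0 mm / 0.263 mm per year = 7.60 years ≈ 8 opaque zones.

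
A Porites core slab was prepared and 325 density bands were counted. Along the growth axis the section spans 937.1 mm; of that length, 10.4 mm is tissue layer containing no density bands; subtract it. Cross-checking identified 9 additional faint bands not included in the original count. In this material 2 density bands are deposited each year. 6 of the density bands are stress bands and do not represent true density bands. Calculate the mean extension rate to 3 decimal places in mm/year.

5.651 mm/year

Correcting the raw count gives 325 − 6 + 9 = 328 true density bands.
Dividing by 2 density bands per year: 328 / 2 = 164 years.
Net length = 937.1 − 10.4 = 926.7 mm.
926.7 mm over 164 years gives 926.7 / 164 ≈ 5.651 mm/year.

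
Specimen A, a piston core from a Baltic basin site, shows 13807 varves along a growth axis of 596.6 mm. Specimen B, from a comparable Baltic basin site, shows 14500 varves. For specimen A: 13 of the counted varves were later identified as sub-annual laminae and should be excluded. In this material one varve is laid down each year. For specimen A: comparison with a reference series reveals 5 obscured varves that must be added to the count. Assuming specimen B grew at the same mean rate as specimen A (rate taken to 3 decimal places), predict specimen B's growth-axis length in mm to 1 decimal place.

623.5 mm

Specimen A: adjusted count: 13807 − 13 + 5 = 13799 varves.
A: Extension rate ≈ 596.6 / 13799 = 0.043 mm per year.
B's length ≈ 0.043 × 14500 = 623.5 mm.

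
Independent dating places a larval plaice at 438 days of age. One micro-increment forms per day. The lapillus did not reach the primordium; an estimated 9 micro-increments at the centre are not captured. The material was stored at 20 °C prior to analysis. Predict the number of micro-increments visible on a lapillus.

One micro-increment per day gives 438 micro-increments over 438 days.
Less the 9 uncaptured micro-increments: 438 − 9 = 429.

429 micro-increments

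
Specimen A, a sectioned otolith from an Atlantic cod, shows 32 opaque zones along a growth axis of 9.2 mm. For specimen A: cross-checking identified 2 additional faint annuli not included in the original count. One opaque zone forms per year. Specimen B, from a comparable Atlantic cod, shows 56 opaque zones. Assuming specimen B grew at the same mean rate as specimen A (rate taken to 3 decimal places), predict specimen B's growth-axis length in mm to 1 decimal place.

Specimen A: adjusted count: 32 + 2 = 34 opaque zones.
A: Extension rate ≈ 9.2 / 34 = 0.271 mm/year.
Length of B = 0.271 × 56 = 15.2 mm.

15.2 mm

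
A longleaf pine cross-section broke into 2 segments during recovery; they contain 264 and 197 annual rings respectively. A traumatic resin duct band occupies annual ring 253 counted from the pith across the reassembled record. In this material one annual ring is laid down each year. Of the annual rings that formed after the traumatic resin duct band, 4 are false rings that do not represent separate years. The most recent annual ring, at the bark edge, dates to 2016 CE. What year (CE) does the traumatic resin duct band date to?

1812 CE

Total annual rings = 264 + 197 = 461.
The traumatic resin duct band sits at annual ring 253 from the pith, so 461 − 253 = 208 annual rings formed after it.
Excluding 4 false annual rings: 208 − 4 = 204.
The annual ring at the bark edge is 2016 CE, so the traumatic resin duct band dates to 2016 − 204 = 1812 CE.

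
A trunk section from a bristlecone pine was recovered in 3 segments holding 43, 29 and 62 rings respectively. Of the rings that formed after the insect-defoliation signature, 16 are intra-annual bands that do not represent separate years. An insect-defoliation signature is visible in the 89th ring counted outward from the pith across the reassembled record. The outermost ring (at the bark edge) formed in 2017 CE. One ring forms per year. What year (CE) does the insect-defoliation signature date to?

1988 CE

Total rings = 43 + 29 + 62 = 134.
The insect-defoliation signature sits at ring 89 from the pith, so 134 − 89 = 45 rings formed after it.
45 − 16 false = 29 true rings after the insect-defoliation signature.
The ring at the bark edge is 2017 CE, so the insect-defoliation signature dates to 2017 − 29 = 1988 CE.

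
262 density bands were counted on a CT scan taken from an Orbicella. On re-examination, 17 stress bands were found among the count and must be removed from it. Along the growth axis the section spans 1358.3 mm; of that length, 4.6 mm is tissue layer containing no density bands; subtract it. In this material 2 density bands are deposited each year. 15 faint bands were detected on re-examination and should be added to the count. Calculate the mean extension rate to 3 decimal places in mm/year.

10.413 mm/year

Adjusted count: 262 − 17 + 15 = 260 density bands.
Dividing by 2 density bands per year: 260 / 2 = 130 years.
Net length = 1358.3 − 4.6 = 1353.7 mm.
1353.7 mm over 130 years gives 1353.7 / 130 ≈ 10.413 mm/year.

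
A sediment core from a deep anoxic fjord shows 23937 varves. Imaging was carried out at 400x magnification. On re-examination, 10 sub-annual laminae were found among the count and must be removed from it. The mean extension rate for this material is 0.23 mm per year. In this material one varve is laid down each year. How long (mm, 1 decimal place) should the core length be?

5503.2 mm

Correcting the raw count gives 23937 − 10 = 23927 true varves.
23927 years at 0.23 mm/year gives 0.23 × 23927 = 5503.2 mm.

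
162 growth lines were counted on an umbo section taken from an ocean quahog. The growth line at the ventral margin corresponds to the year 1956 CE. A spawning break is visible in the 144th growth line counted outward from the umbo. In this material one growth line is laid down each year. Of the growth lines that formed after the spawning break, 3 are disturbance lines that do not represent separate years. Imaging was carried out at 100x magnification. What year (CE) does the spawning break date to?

Between growth line 144 and the ventral margin there are 162 − 144 = 18 growth lines.
Excluding 3 false growth lines: 18 − 3 = 15.
The growth line at the ventral margin is 1956 CE, so the spawning break dates to 1956 − 15 = 1941 CE.

1941 CE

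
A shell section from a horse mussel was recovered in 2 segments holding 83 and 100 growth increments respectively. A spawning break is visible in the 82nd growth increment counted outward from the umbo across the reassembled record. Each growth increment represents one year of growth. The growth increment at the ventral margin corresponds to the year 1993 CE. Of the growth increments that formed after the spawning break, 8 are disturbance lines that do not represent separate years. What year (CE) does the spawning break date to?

1900 CE

Total growth increments = 83 + 100 = 183.
The spawning break sits at growth increment 82 from the umbo, so 183 − 82 = 101 growth increments formed after it.
Removing the 8 false growth increments leaves 101 − 8 = 93 true growth increments beyond the spawning break.
Counting back 93 years from 1993 CE places the spawning break in 1993 − 93 = 1900 CE.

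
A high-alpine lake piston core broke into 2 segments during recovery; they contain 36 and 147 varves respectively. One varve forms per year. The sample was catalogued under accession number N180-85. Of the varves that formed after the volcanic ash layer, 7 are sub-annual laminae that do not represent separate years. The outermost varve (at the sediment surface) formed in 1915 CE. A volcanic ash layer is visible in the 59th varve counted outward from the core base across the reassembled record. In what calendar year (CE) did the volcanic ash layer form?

Total varves = 36 + 147 = 183.
183 − 59 = 124 varves lie beyond the volcanic ash layer toward the sediment surface.
Excluding 7 false varves: 124 − 7 = 117.
Counting back 117 years from 1915 CE places the volcanic ash layer in 1915 − 117 = 1798 CE.

1798 CE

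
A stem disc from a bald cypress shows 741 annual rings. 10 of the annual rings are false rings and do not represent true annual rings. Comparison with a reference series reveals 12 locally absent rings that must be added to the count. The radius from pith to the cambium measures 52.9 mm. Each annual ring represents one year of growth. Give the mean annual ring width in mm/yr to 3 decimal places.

0.071 mm/yr

Adjusted count: 741 − 10 + 12 = 743 annual rings.
52.9 mm over 743 years gives 52.9 / 743 ≈ 0.071 mm/yr.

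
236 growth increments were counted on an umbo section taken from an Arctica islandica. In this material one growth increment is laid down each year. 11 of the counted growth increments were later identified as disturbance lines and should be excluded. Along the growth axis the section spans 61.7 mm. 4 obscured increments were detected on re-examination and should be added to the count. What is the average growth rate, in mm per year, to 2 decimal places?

Correcting the raw count gives 236 − 11 + 4 = 229 true growth increments.
Extension rate ≈ 61.7 / 229 = 0.27 mm per year.

0.27 mm per year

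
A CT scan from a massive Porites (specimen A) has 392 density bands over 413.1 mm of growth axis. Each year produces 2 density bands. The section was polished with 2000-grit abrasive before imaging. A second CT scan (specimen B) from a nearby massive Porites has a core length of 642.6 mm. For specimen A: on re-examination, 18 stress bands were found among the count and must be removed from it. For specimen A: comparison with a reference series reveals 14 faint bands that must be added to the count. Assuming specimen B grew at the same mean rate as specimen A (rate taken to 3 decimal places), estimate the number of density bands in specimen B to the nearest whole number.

Specimen A: correcting the raw count gives 392 − 18 + 14 = 388 true density bands.
Specimen A: with 2 density bands per year, 388 / 2 = 194 years.
A: Mean rate = 413.1 mm / 194 years ≈ 2.129 mm/yr.
B spans 642.6 / 2.129 = 301.83 years; at 2 density bands per year that is 301.83 × 2 ≈ 604 density bands.

604 density bands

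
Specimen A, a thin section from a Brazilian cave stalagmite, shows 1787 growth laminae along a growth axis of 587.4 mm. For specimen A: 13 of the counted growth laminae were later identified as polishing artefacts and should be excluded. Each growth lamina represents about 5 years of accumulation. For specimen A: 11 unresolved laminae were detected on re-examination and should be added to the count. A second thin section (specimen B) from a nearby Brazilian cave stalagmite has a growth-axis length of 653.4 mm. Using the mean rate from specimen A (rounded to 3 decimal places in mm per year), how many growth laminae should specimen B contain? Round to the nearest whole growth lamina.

1980 growth laminae

Specimen A: true growth lamina count = 1787 − 13 + 11 = 1785.
Specimen A: multiplying by 5 years per growth lamina: 1785 × 5 = 8925 years.
A: Mean rate = 587.4 mm / 8925 years ≈ 0.066 mm/year.
B spans 653.4 / 0.066 = 9900.00 years; at 5 years per growth lamina that is 9900.00 / 5 ≈ 1980 growth laminae.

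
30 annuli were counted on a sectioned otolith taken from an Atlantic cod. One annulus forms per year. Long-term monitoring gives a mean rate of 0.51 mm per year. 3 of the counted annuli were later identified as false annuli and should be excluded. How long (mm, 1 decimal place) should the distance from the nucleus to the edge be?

13.8 mm

After corrections the count is 30 − 3 = 27 annuli.
Length ≈ 0.51 × 27 = 13.8 mm.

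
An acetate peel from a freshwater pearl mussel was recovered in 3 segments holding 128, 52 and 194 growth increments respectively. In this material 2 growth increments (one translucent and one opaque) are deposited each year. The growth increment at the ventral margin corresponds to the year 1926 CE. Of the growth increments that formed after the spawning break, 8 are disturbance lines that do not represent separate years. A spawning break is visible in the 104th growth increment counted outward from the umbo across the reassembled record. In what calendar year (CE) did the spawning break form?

Total growth increments = 128 + 52 + 194 = 374.
Between growth increment 104 and the ventral margin there are 374 − 104 = 270 growth increments.
Removing the 8 false growth increments leaves 270 − 8 = 262 true growth increments beyond the spawning break.
262 growth increments at 2 per year is 262 / 2 = 131 years.
1926 − 131 = 1795 CE.

1795 CE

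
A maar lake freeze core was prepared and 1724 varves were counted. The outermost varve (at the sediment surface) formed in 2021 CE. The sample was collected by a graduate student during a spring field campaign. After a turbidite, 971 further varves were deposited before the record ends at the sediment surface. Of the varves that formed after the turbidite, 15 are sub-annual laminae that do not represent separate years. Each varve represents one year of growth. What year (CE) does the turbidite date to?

1065 CE

971 varves post-date the turbidite.
971 − 15 false = 956 true varves after the turbidite.
2021 − 956 = 1065 CE.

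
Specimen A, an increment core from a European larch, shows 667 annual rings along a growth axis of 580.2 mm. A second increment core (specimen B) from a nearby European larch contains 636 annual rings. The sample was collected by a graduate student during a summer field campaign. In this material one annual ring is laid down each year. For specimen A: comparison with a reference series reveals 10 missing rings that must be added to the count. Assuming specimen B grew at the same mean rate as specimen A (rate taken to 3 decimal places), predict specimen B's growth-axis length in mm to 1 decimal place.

Specimen A: correcting the raw count gives 667 + 10 = 677 true annual rings.
A: Extension rate ≈ 580.2 / 677 = 0.857 mm/year.
B's length ≈ 0.857 × 636 = 545.1 mm.

545.1 mm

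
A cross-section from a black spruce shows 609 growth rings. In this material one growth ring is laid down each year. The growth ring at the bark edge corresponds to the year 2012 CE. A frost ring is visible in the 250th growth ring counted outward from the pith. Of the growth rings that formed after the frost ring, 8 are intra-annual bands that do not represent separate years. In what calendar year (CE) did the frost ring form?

609 − 250 = 359 growth rings lie beyond the frost ring toward the bark edge.
359 − 8 false = 351 true growth rings after the frost ring.
The growth ring at the bark edge is 2012 CE, so the frost ring dates to 2012 − 351 = 1661 CE.

1661 CE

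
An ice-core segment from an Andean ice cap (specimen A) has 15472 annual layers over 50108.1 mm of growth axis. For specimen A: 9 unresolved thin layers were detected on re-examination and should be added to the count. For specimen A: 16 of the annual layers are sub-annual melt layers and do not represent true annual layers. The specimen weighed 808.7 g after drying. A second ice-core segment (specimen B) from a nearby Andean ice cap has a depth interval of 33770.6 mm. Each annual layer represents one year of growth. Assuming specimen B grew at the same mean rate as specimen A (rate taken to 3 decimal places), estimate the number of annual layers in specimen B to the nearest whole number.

Specimen A: true annual layer count = 15472 − 16 + 9 = 15465.
A: Mean rate = 50108.1 mm / 15465 years ≈ 3.240 mm/yr.
For B, 33770.6 / 3.240 = 10423.02 years ≈ 10423 annual layers.

10423 annual layers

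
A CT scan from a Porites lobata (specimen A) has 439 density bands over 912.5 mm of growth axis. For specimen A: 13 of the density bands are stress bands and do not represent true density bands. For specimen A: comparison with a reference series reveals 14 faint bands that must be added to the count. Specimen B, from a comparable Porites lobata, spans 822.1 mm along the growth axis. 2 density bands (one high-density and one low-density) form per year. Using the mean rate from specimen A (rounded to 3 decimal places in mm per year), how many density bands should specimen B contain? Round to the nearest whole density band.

396 density bands

Specimen A: correcting the raw count gives 439 − 13 + 14 = 440 true density bands.
Specimen A: dividing by 2 density bands per year: 440 / 2 = 220 years.
A: Extension rate ≈ 912.5 / 220 = 4.148 mm/yr.
For B, 822.1 / 4.148 = 198.19 years; at 2 density bands per year that is 198.19 × 2 ≈ 396 density bands.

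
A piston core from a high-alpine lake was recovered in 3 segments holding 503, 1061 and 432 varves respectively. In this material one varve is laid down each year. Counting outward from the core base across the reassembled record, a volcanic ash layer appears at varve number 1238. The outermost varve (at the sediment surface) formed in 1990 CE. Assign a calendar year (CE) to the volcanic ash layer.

Total varves = 503 + 1061 + 432 = 1996.
1996 − 1238 = 758 varves lie beyond the volcanic ash layer toward the sediment surface.
Counting back 758 years from 1990 CE places the volcanic ash layer in 1990 − 758 = 1232 CE.

1232 CE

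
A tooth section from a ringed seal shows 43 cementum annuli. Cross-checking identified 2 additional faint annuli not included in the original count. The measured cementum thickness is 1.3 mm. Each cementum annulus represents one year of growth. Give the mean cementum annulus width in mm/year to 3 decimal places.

Adjusted count: 43 + 2 = 45 cementum annuli.
Extension rate ≈ 1.3 / 45 = 0.029 mm/year.

0.029 mm/year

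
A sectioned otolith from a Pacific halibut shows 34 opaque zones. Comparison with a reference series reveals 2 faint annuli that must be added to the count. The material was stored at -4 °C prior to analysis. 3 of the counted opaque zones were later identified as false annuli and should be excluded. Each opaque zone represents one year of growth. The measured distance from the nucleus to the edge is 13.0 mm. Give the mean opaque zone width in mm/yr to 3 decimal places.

After corrections the count is 34 − 3 + 2 = 33 opaque zones.
13.0 mm over 33 years gives 13.0 / 33 ≈ 0.394 mm/yr.

0.394 mm/yr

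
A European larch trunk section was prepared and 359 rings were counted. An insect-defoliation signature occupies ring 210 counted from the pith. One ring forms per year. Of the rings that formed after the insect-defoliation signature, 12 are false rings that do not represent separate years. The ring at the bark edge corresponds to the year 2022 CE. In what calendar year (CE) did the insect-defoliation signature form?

359 − 210 = 149 rings lie beyond the insect-defoliation signature toward the bark edge.
Removing the 12 false rings leaves 149 − 12 = 137 true rings beyond the insect-defoliation signature.
Counting back 137 years from 2022 CE places the insect-defoliation signature in 2022 − 137 = 1885 CE.

1885 CE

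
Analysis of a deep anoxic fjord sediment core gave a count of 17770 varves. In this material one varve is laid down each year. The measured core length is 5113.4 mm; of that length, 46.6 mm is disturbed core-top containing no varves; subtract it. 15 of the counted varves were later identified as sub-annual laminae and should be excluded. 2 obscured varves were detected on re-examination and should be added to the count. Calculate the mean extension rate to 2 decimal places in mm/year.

0.29 mm/year

Adjusted count: 17770 − 15 + 2 = 17757 varves.
The growth record spans 5113.4 − 46.6 = 5066.8 mm.
Extension rate ≈ 5066.8 / 17757 = 0.29 mm/year.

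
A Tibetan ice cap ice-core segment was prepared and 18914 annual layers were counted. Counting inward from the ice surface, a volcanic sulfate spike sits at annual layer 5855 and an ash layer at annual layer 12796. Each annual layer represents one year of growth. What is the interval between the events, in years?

6941 years

12796 − 5855 = 6941 annual layers lie between the two events.
At one annual layer per year, 6941 years elapsed between them.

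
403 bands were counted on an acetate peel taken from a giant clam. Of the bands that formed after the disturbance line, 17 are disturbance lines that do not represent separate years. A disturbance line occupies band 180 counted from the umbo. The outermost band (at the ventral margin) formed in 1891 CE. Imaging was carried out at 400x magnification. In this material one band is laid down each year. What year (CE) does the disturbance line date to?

1685 CE

Between band 180 and the ventral margin there are 403 − 180 = 223 bands.
Excluding 17 false bands: 223 − 17 = 206.
The band at the ventral margin is 1891 CE, so the disturbance line dates to 1891 − 206 = 1685 CE.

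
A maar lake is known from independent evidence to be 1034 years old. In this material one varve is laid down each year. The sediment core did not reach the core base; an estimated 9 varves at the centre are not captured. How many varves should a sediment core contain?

1025 varves

At one varve per year, 1034 years correspond to 1034 varves.
1034 − 9 missed = 1025 varves expected in the prepared section.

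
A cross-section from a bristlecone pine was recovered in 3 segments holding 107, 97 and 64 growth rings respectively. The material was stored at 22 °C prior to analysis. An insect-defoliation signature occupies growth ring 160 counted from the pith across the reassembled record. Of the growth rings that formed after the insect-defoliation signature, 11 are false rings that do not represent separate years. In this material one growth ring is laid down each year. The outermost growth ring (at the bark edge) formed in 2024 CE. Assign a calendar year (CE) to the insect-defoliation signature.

1927 CE

Total growth rings = 107 + 97 + 64 = 268.
268 − 160 = 108 growth rings lie beyond the insect-defoliation signature toward the bark edge.
108 − 11 false = 97 true growth rings after the insect-defoliation signature.
Counting back 97 years from 2024 CE places the insect-defoliation signature in 2024 − 97 = 1927 CE.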